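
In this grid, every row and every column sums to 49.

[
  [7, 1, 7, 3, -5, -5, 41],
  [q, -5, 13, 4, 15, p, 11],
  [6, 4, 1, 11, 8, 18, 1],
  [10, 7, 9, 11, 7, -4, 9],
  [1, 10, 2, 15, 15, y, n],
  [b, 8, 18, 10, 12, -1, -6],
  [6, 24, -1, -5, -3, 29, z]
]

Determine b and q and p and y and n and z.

Row 7: 6 + 24 − 1 − 5 − 3 + 29 = 50, so its missing entry is 49 − 50 = -1.
Column 7: 41 + 11 + 1 + 9 − 6 − 1 = 55, so its missing entry is 49 − 55 = -6.
Row 5: 1 + 10 + 2 + 15 + 15 − 6 = 37, so its missing entry is 49 − 37 = 12.
Column 6: -5 + 18 − 4 + 12 − 1 + 29 = 49, so its missing entry is 49 − 49 = 0.
Row 6: 8 + 18 + 10 + 12 − 1 − 6 = 41, so its missing entry is 49 − 41 = 8.
Row 2: -5 + 13 + 4 + 15 + 0 + 11 = 38, so its missing entry is 49 − 38 = 11.

b = 8, q = 11, p = 0, y = 12, n = -6, z = -1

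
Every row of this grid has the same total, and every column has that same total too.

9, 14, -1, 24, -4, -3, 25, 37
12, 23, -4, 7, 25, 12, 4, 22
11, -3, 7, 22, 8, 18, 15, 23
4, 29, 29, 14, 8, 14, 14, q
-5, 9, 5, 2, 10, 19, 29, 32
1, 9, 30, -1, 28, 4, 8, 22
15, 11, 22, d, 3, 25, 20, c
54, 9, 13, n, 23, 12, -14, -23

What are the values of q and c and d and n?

q = -11, c = -1, d = 6, n = 27

Rows 1 and 2 both sum to 101, so that's the common total.
Row 4 has 4 + 29 + 29 + 14 + 8 + 14 + 14 = 112; the blank must be 101 − 112 = -11.
Column 8 has 37 + 22 + 23 − 11 + 32 + 22 − 23 = 102; the blank must be 101 − 102 = -1.
Row 7 has 15 + 11 + 22 + 3 + 25 + 20 − 1 = 95; the blank must be 101 − 95 = 6.
Row 8 has 54 + 9 + 13 + 23 + 12 − 14 − 23 = 74; the blank must be 101 − 74 = 27.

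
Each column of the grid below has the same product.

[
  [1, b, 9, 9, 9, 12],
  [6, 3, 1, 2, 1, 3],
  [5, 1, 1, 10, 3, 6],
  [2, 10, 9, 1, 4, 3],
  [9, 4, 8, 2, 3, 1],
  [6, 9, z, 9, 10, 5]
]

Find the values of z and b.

Columns 5 and 6 each multiply to 3240, so every column has product 3240.
Column 3: 9×1×1×9×8 = 648, so the missing entry is 3240 ÷ 648 = 5.
Column 2: 3×1×10×4×9 = 1080, so the missing entry is 3240 ÷ 1080 = 3.

z = 5, b = 3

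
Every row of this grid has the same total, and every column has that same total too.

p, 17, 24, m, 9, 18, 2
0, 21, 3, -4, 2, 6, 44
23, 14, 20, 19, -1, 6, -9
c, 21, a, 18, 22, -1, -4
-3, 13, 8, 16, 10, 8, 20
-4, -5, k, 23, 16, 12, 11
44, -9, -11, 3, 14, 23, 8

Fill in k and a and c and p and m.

k = 19, a = 9, c = 7, p = 5, m = -3

Rows 2 and 3 both sum to 72, so that's the common total.
The known cells in column 4 total 75, leaving 72 − 75 = -3 for the blank.
The known cells in row 1 total 67, leaving 72 − 67 = 5 for the blank.
The known cells in column 1 total 65, leaving 72 − 65 = 7 for the blank.
The known cells in row 4 total 63, leaving 72 − 63 = 9 for the blank.
The known cells in row 6 total 53, leaving 72 − 53 = 19 for the blank.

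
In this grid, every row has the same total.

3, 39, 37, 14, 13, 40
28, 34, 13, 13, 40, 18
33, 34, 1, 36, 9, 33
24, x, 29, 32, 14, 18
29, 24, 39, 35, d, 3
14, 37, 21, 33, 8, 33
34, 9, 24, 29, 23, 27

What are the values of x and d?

The complete rows each total 146.
Row 4 is missing 146 − 117 = 29 (since 24 + 29 + 32 + 14 + 18 = 117).
Row 5 is missing 146 − 130 = 16 (since 29 + 24 + 39 + 35 + 3 = 130).

x = 29, d = 16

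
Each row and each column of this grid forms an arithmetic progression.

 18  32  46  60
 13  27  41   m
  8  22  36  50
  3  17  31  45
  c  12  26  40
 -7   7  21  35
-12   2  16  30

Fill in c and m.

c = -2, m = 55

Along each row the entries change by 14 per step; down each column they change by -5.
Row 5: from 12 at column 2, stepping by 14 to column 1 gives -2.
Row 2: from 13 at column 1, stepping by 14 to column 4 gives 55.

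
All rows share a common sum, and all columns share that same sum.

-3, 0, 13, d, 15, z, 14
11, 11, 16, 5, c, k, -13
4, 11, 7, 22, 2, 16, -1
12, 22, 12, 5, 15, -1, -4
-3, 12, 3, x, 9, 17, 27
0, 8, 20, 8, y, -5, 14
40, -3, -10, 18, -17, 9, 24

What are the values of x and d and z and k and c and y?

Rows 3 and 4 both sum to 61, so that's the common total.
The known cells in row 5 total 65, leaving 61 − 65 = -4 for the blank.
The known cells in row 6 total 45, leaving 61 − 45 = 16 for the blank.
The known cells in column 4 total 54, leaving 61 − 54 = 7 for the blank.
The known cells in column 5 total 40, leaving 61 − 40 = 21 for the blank.
The known cells in row 2 total 51, leaving 61 − 51 = 10 for the blank.
The known cells in row 1 total 46, leaving 61 − 46 = 15 for the blank.

x = -4, d = 7, z = 15, k = 10, c = 21, y = 16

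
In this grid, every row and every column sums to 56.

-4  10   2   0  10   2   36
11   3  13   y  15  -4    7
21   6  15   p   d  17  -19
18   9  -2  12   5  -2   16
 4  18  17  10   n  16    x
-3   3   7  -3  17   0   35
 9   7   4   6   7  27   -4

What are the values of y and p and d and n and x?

y = 11, p = 20, d = -4, n = 6, x = -15

Column 7: 36 + 7 − 19 + 16 + 35 − 4 = 71, so its missing entry is 56 − 71 = -15.
Row 5: 4 + 18 + 17 + 10 + 16 − 15 = 50, so its missing entry is 56 − 50 = 6.
Column 5: 10 + 15 + 5 + 6 + 17 + 7 = 60, so its missing entry is 56 − 60 = -4.
Row 3: 21 + 6 + 15 − 4 + 17 − 19 = 36, so its missing entry is 56 − 36 = 20.
Row 2: 11 + 3 + 13 + 15 − 4 + 7 = 45, so its missing entry is 56 − 45 = 11.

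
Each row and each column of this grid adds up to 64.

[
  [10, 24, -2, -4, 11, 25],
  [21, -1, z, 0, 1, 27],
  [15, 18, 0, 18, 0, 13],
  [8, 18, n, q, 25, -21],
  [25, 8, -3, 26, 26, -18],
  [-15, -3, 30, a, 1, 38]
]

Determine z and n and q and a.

The known cells in row 6 total 51, leaving 64 − 51 = 13 for the blank.
The known cells in row 2 total 48, leaving 64 − 48 = 16 for the blank.
The known cells in column 3 total 41, leaving 64 − 41 = 23 for the blank.
The known cells in row 4 total 53, leaving 64 − 53 = 11 for the blank.

z = 16, n = 23, q = 11, a = 13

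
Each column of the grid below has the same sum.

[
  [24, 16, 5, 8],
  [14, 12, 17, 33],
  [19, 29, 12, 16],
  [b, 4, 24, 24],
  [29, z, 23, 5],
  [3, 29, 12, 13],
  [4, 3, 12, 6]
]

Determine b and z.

b = 12, z = 12

Column 3 sums to 105 and so does column 4; that's the common total.
In column 1 the known cells total 93, leaving 105 − 93 = 12.
In column 2 the known cells total 93, leaving 105 − 93 = 12.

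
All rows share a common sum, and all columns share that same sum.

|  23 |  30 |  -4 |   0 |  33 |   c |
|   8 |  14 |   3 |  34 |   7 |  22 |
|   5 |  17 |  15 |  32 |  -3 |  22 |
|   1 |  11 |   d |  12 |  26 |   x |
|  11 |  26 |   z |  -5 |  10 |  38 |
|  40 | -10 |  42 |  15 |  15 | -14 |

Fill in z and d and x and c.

z = 8, d = 24, x = 14, c = 6

Rows 2 and 3 both sum to 88, so that's the common total.
Row 5: 11 + 26 − 5 + 10 + 38 = 80, so its missing entry is 88 − 80 = 8.
Column 3: -4 + 3 + 15 + 8 + 42 = 64, so its missing entry is 88 − 64 = 24.
Row 4: 1 + 11 + 24 + 12 + 26 = 74, so its missing entry is 88 − 74 = 14.
Row 1: 23 + 30 − 4 + 0 + 33 = 82, so its missing entry is 88 − 82 = 6.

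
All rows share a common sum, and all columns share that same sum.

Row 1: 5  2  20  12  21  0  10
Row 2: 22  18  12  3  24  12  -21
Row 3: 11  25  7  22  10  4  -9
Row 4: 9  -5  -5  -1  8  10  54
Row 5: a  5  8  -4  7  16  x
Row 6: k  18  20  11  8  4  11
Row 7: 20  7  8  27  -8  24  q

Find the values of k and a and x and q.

Rows 1 and 2 both sum to 70, so that's the common total.
Row 6 has 18 + 20 + 11 + 8 + 4 + 11 = 72; the blank must be 70 − 72 = -2.
Column 1 has 5 + 22 + 11 + 9 − 2 + 20 = 65; the blank must be 70 − 65 = 5.
Row 5 has 5 + 5 + 8 − 4 + 7 + 16 = 37; the blank must be 70 − 37 = 33.
Row 7 has 20 + 7 + 8 + 27 − 8 + 24 = 78; the blank must be 70 − 78 = -8.

k = -2, a = 5, x = 33, q = -8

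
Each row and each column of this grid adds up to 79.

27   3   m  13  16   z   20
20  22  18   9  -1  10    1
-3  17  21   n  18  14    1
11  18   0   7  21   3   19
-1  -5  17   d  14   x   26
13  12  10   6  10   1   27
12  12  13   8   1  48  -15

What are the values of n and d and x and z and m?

n = 11, d = 25, x = 3, z = 0, m = 0

The known cells in row 3 total 68, leaving 79 − 68 = 11 for the blank.
The known cells in column 4 total 54, leaving 79 − 54 = 25 for the blank.
The known cells in column 3 total 79, leaving 79 − 79 = 0 for the blank.
The known cells in row 5 total 76, leaving 79 − 76 = 3 for the blank.
The known cells in row 1 total 79, leaving 79 − 79 = 0 for the blank.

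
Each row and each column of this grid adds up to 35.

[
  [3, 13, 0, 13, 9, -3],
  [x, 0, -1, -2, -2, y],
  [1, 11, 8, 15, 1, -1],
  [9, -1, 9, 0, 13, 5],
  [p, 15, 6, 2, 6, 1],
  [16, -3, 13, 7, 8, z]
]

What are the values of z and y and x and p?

Row 5: 15 + 6 + 2 + 6 + 1 = 30, so its missing entry is 35 − 30 = 5.
Column 1: 3 + 1 + 9 + 5 + 16 = 34, so its missing entry is 35 − 34 = 1.
Row 6: 16 − 3 + 13 + 7 + 8 = 41, so its missing entry is 35 − 41 = -6.
Row 2: 1 + 0 − 1 − 2 − 2 = -4, so its missing entry is 35 − (-4) = 39.

z = -6, y = 39, x = 1, p = 5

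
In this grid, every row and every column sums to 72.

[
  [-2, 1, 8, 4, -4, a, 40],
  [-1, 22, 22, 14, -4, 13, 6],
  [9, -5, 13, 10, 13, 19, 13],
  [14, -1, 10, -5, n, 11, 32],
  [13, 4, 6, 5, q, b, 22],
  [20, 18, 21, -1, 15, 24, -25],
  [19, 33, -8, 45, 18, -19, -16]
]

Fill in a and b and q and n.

a = 25, b = -1, q = 23, n = 11

Row 4: 14 − 1 + 10 − 5 + 11 + 32 = 61, so its missing entry is 72 − 61 = 11.
Column 5: -4 − 4 + 13 + 11 + 15 + 18 = 49, so its missing entry is 72 − 49 = 23.
Row 5: 13 + 4 + 6 + 5 + 23 + 22 = 73, so its missing entry is 72 − 73 = -1.
Row 1: -2 + 1 + 8 + 4 − 4 + 40 = 47, so its missing entry is 72 − 47 = 25.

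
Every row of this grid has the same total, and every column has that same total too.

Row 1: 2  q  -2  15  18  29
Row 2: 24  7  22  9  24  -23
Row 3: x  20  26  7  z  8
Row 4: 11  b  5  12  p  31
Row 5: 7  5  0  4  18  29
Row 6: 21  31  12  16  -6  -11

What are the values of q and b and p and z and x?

Rows 2 and 5 both sum to 63, so that's the common total.
Row 1: 2 − 2 + 15 + 18 + 29 = 62, so its missing entry is 63 − 62 = 1.
Column 2: 1 + 7 + 20 + 5 + 31 = 64, so its missing entry is 63 − 64 = -1.
Row 4: 11 − 1 + 5 + 12 + 31 = 58, so its missing entry is 63 − 58 = 5.
Column 5: 18 + 24 + 5 + 18 − 6 = 59, so its missing entry is 63 − 59 = 4.
Row 3: 20 + 26 + 7 + 4 + 8 = 65, so its missing entry is 63 − 65 = -2.

q = 1, b = -1, p = 5, z = 4, x = -2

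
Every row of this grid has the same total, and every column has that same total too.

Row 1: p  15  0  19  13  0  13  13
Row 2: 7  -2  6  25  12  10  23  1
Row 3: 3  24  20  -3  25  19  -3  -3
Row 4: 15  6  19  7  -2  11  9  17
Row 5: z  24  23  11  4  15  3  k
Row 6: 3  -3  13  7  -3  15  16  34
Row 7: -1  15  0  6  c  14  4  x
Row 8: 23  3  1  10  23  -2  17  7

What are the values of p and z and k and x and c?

p = 9, z = 23, k = -21, x = 34, c = 10

Rows 2 and 3 both sum to 82, so that's the common total.
Row 1 has 15 + 0 + 19 + 13 + 0 + 13 + 13 = 73; the blank must be 82 − 73 = 9.
Column 1 has 9 + 7 + 3 + 15 + 3 − 1 + 23 = 59; the blank must be 82 − 59 = 23.
Column 5 has 13 + 12 + 25 − 2 + 4 − 3 + 23 = 72; the blank must be 82 − 72 = 10.
Row 7 has -1 + 15 + 0 + 6 + 10 + 14 + 4 = 48; the blank must be 82 − 48 = 34.
Row 5 has 23 + 24 + 23 + 11 + 4 + 15 + 3 = 103; the blank must be 82 − 103 = -21.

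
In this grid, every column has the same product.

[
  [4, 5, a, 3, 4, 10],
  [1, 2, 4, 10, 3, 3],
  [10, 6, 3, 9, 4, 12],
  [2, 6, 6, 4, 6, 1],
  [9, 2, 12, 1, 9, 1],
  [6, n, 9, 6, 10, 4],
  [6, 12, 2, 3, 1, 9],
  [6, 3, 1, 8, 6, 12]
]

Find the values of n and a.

Columns 1 and 6 each multiply to 155520, so every column has product 155520.
Column 2: 5×2×6×6×2×12×3 = 25920, so the missing entry is 155520 ÷ 25920 = 6.
Column 3: 4×3×6×12×9×2×1 = 15552, so the missing entry is 155520 ÷ 15552 = 10.

n = 6, a = 10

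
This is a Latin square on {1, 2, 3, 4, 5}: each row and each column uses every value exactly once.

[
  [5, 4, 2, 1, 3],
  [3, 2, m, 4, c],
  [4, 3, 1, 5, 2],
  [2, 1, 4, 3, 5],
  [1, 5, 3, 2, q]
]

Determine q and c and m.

At (row 5, col 5): row 5 already has {1, 2, 3, 5}, so the value is 4.
For row 2, column 3: column 3 already has {1, 2, 3, 4}; that leaves 5.
Cell (2,5): row 2 already has {2, 3, 4, 5} → 1.

q = 4, c = 1, m = 5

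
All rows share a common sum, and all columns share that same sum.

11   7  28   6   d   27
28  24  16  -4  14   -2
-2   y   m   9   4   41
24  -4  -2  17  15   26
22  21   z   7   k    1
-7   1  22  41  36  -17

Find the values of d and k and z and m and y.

d = -3, k = 10, z = 15, m = -3, y = 27

Rows 2 and 4 both sum to 76, so that's the common total.
Row 1: 11 + 7 + 28 + 6 + 27 = 79, so its missing entry is 76 − 79 = -3.
Column 5: -3 + 14 + 4 + 15 + 36 = 66, so its missing entry is 76 − 66 = 10.
Column 2: 7 + 24 − 4 + 21 + 1 = 49, so its missing entry is 76 − 49 = 27.
Row 5: 22 + 21 + 7 + 10 + 1 = 61, so its missing entry is 76 − 61 = 15.
Row 3: -2 + 27 + 9 + 4 + 41 = 79, so its missing entry is 76 − 79 = -3.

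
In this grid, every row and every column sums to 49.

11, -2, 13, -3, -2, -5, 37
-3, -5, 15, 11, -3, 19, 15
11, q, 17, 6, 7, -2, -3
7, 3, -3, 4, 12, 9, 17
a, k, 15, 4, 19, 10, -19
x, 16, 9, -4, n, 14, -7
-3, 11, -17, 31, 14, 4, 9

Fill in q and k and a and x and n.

Row 3 has 11 + 17 + 6 + 7 − 2 − 3 = 36; the blank must be 49 − 36 = 13.
Column 5 has -2 − 3 + 7 + 12 + 19 + 14 = 47; the blank must be 49 − 47 = 2.
Row 6 has 16 + 9 − 4 + 2 + 14 − 7 = 30; the blank must be 49 − 30 = 19.
Column 1 has 11 − 3 + 11 + 7 + 19 − 3 = 42; the blank must be 49 − 42 = 7.
Row 5 has 7 + 15 + 4 + 19 + 10 − 19 = 36; the blank must be 49 − 36 = 13.

q = 13, k = 13, a = 7, x = 19, n = 2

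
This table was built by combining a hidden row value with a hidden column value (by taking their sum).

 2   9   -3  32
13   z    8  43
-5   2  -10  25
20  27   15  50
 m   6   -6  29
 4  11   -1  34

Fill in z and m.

z = 20, m = -1

The difference between any two rows is the same in every column — this is an addition table with the headers hidden.
Row 2 minus row 1 is 8 − (-3) = 11, so its entry in column 2 is 9 + 11 = 20.
Row 5 minus row 1 is -6 − (-3) = -3, so its entry in column 1 is 2 + (-3) = -1.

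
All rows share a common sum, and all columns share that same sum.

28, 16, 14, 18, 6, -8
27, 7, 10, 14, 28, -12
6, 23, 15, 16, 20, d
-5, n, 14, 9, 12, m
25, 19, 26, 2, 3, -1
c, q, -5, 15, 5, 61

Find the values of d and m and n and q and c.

d = -6, m = 40, n = 4, q = 5, c = -7

Rows 1 and 2 both sum to 74, so that's the common total.
The known cells in column 1 total 81, leaving 74 − 81 = -7 for the blank.
The known cells in row 6 total 69, leaving 74 − 69 = 5 for the blank.
The known cells in column 2 total 70, leaving 74 − 70 = 4 for the blank.
The known cells in row 3 total 80, leaving 74 − 80 = -6 for the blank.
The known cells in row 4 total 34, leaving 74 − 34 = 40 for the blank.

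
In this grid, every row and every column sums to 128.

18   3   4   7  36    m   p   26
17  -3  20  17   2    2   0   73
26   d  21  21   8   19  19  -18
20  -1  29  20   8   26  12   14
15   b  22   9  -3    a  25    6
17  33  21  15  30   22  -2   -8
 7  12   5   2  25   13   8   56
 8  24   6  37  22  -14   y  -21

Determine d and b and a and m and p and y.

d = 32, b = 28, a = 26, m = 34, p = 0, y = 66

Row 3: 26 + 21 + 21 + 8 + 19 + 19 − 18 = 96, so its missing entry is 128 − 96 = 32.
Row 8: 8 + 24 + 6 + 37 + 22 − 14 − 21 = 62, so its missing entry is 128 − 62 = 66.
Column 7: 0 + 19 + 12 + 25 − 2 + 8 + 66 = 128, so its missing entry is 128 − 128 = 0.
Row 1: 18 + 3 + 4 + 7 + 36 + 0 + 26 = 94, so its missing entry is 128 − 94 = 34.
Column 6: 34 + 2 + 19 + 26 + 22 + 13 − 14 = 102, so its missing entry is 128 − 102 = 26.
Row 5: 15 + 22 + 9 − 3 + 26 + 25 + 6 = 100, so its missing entry is 128 − 100 = 28.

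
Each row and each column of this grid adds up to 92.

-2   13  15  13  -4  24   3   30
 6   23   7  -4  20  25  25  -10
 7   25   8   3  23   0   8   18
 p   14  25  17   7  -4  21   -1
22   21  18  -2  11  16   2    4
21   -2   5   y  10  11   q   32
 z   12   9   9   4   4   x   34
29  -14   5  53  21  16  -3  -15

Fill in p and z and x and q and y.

The known cells in column 4 total 89, leaving 92 − 89 = 3 for the blank.
The known cells in row 4 total 79, leaving 92 − 79 = 13 for the blank.
The known cells in row 6 total 80, leaving 92 − 80 = 12 for the blank.
The known cells in column 1 total 96, leaving 92 − 96 = -4 for the blank.
The known cells in row 7 total 68, leaving 92 − 68 = 24 for the blank.

p = 13, z = -4, x = 24, q = 12, y = 3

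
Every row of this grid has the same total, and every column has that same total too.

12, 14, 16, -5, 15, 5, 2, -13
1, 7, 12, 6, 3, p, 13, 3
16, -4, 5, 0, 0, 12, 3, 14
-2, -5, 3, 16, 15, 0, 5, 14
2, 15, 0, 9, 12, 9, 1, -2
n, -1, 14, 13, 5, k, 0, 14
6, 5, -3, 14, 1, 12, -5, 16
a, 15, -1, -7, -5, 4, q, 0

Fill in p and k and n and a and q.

Rows 1 and 3 both sum to 46, so that's the common total.
The known cells in row 2 total 45, leaving 46 − 45 = 1 for the blank.
The known cells in column 6 total 43, leaving 46 − 43 = 3 for the blank.
The known cells in column 7 total 19, leaving 46 − 19 = 27 for the blank.
The known cells in row 8 total 33, leaving 46 − 33 = 13 for the blank.
The known cells in row 6 total 48, leaving 46 − 48 = -2 for the blank.

p = 1, k = 3, n = -2, a = 13, q = 27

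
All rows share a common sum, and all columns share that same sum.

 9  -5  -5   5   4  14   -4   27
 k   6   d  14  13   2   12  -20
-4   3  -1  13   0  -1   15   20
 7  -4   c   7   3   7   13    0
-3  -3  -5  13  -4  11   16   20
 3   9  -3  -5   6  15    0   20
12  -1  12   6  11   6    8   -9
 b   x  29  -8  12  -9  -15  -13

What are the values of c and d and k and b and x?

Rows 1 and 3 both sum to 45, so that's the common total.
Column 2 has -5 + 6 + 3 − 4 − 3 + 9 − 1 = 5; the blank must be 45 − 5 = 40.
Row 8 has 40 + 29 − 8 + 12 − 9 − 15 − 13 = 36; the blank must be 45 − 36 = 9.
Column 1 has 9 − 4 + 7 − 3 + 3 + 12 + 9 = 33; the blank must be 45 − 33 = 12.
Row 2 has 12 + 6 + 14 + 13 + 2 + 12 − 20 = 39; the blank must be 45 − 39 = 6.
Row 4 has 7 − 4 + 7 + 3 + 7 + 13 + 0 = 33; the blank must be 45 − 33 = 12.

c = 12, d = 6, k = 12, b = 9, x = 40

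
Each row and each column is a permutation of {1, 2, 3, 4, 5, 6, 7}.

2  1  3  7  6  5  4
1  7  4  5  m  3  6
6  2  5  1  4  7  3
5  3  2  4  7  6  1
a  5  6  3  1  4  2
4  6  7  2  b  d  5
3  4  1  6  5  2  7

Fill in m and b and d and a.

m = 2, b = 3, d = 1, a = 7

Cell (5,1): row 5 already has {1, 2, 3, 4, 5, 6} → 7.
Cell (2,5): row 2 already has {1, 3, 4, 5, 6, 7} → 2.
Cell (6,5): column 5 already has {1, 2, 4, 5, 6, 7} → 3.
At (row 6, col 6): row 6 already has {2, 3, 4, 5, 6, 7}, so the value is 1.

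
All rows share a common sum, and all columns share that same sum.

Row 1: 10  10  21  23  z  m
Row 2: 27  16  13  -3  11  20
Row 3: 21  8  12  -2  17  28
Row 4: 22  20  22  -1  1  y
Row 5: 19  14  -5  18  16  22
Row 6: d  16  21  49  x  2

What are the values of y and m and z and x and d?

Rows 2 and 3 both sum to 84, so that's the common total.
Column 1: 10 + 27 + 21 + 22 + 19 = 99, so its missing entry is 84 − 99 = -15.
Row 6: -15 + 16 + 21 + 49 + 2 = 73, so its missing entry is 84 − 73 = 11.
Column 5: 11 + 17 + 1 + 16 + 11 = 56, so its missing entry is 84 − 56 = 28.
Row 1: 10 + 10 + 21 + 23 + 28 = 92, so its missing entry is 84 − 92 = -8.
Row 4: 22 + 20 + 22 − 1 + 1 = 64, so its missing entry is 84 − 64 = 20.

y = 20, m = -8, z = 28, x = 11, d = -15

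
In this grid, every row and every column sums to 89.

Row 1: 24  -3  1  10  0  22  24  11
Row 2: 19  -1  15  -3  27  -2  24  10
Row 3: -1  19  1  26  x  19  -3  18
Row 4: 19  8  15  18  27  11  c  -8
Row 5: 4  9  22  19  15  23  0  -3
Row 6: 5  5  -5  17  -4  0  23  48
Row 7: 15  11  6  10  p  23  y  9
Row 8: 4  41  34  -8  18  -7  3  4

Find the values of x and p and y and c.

x = 10, p = -4, y = 19, c = -1

The known cells in row 3 total 79, leaving 89 − 79 = 10 for the blank.
The known cells in column 5 total 93, leaving 89 − 93 = -4 for the blank.
The known cells in row 7 total 70, leaving 89 − 70 = 19 for the blank.
The known cells in row 4 total 90, leaving 89 − 90 = -1 for the blank.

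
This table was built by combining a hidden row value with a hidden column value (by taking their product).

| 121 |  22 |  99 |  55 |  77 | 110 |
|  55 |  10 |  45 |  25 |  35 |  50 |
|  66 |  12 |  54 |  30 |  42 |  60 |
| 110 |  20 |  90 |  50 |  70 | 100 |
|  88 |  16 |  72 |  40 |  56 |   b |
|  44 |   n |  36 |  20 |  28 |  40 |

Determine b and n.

b = 80, n = 8

Each row is a constant multiple of every other row — this is a multiplication table with the headers hidden.
Row 5 is 72/99 = 8/11 times row 1, so its entry in column 6 is 110 × 8/11 = 80.
Row 6 is 36/99 = 4/11 times row 1, so its entry in column 2 is 22 × 4/11 = 8.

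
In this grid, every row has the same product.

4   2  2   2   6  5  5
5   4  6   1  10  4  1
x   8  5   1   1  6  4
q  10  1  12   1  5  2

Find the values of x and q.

Rows 1 and 2 each multiply to 4800, so every row has product 4800.
Row 3: 8×5×1×1×6×4 = 960, so the missing entry is 4800 ÷ 960 = 5.
Row 4: 10×1×12×1×5×2 = 1200, so the missing entry is 4800 ÷ 1200 = 4.

x = 5, q = 4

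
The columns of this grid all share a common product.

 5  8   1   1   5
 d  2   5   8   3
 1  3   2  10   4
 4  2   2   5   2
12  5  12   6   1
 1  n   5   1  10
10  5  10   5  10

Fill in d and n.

Columns 4 and 5 each multiply to 12000, so every column has product 12000.
Column 1: 5×1×4×12×1×10 = 2400, so the missing entry is 12000 ÷ 2400 = 5.
Column 2: 8×2×3×2×5×5 = 2400, so the missing entry is 12000 ÷ 2400 = 5.

d = 5, n = 5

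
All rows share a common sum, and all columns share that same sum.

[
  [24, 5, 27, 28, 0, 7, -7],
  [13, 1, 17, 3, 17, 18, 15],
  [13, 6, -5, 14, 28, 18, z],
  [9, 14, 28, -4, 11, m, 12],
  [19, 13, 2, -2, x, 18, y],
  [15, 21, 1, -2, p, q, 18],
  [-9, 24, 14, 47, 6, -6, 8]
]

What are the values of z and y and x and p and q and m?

z = 10, y = 28, x = 6, p = 16, q = 15, m = 14

Rows 1 and 2 both sum to 84, so that's the common total.
The known cells in row 3 total 74, leaving 84 − 74 = 10 for the blank.
The known cells in column 7 total 56, leaving 84 − 56 = 28 for the blank.
The known cells in row 5 total 78, leaving 84 − 78 = 6 for the blank.
The known cells in column 5 total 68, leaving 84 − 68 = 16 for the blank.
The known cells in row 6 total 69, leaving 84 − 69 = 15 for the blank.
The known cells in row 4 total 70, leaving 84 − 70 = 14 for the blank.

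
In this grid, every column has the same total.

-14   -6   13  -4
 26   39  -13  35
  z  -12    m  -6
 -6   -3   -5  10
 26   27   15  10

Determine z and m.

Columns 2 and 4 both add up to 45, so every column sums to 45.
Column 1: -14 + 26 − 6 + 26 = 32, so the missing entry is 45 − 32 = 13.
Column 3: 13 − 13 − 5 + 15 = 10, so the missing entry is 45 − 10 = 35.

z = 13, m = 35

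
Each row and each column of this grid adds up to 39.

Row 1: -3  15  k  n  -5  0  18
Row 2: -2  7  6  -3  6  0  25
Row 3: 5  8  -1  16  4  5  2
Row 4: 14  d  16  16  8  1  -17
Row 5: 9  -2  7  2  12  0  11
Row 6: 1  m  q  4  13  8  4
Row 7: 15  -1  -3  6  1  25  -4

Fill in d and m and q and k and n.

d = 1, m = 11, q = -2, k = 16, n = -2

The known cells in row 4 total 38, leaving 39 − 38 = 1 for the blank.
The known cells in column 4 total 41, leaving 39 − 41 = -2 for the blank.
The known cells in column 2 total 28, leaving 39 − 28 = 11 for the blank.
The known cells in row 1 total 23, leaving 39 − 23 = 16 for the blank.
The known cells in row 6 total 41, leaving 39 − 41 = -2 for the blank.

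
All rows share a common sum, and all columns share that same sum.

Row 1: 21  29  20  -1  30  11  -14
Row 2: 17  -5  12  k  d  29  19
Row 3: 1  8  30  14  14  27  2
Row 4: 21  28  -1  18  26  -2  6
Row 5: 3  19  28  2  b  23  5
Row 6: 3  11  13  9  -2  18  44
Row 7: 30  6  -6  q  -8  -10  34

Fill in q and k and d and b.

q = 50, k = 4, d = 20, b = 16

Rows 1 and 3 both sum to 96, so that's the common total.
Row 5: 3 + 19 + 28 + 2 + 23 + 5 = 80, so its missing entry is 96 − 80 = 16.
Row 7: 30 + 6 − 6 − 8 − 10 + 34 = 46, so its missing entry is 96 − 46 = 50.
Column 4: -1 + 14 + 18 + 2 + 9 + 50 = 92, so its missing entry is 96 − 92 = 4.
Row 2: 17 − 5 + 12 + 4 + 29 + 19 = 76, so its missing entry is 96 − 76 = 20.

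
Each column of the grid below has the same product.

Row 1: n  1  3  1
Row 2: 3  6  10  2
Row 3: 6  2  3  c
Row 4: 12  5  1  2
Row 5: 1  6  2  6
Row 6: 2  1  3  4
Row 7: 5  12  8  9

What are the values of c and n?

c = 5, n = 2

Columns 2 and 3 each multiply to 4320, so every column has product 4320.
Column 4: 1×2×2×6×4×9 = 864, so the missing entry is 4320 ÷ 864 = 5.
Column 1: 3×6×12×1×2×5 = 2160, so the missing entry is 4320 ÷ 2160 = 2.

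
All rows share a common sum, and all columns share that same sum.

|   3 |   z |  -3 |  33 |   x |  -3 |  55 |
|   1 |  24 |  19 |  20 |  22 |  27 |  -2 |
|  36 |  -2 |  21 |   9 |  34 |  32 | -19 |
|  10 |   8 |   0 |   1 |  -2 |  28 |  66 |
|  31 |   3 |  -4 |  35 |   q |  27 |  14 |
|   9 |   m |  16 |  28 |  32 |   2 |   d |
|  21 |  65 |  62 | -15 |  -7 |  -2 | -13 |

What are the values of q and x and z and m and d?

q = 5, x = 27, z = -1, m = 14, d = 10

Rows 2 and 3 both sum to 111, so that's the common total.
Row 5: 31 + 3 − 4 + 35 + 27 + 14 = 106, so its missing entry is 111 − 106 = 5.
Column 5: 22 + 34 − 2 + 5 + 32 − 7 = 84, so its missing entry is 111 − 84 = 27.
Row 1: 3 − 3 + 33 + 27 − 3 + 55 = 112, so its missing entry is 111 − 112 = -1.
Column 2: -1 + 24 − 2 + 8 + 3 + 65 = 97, so its missing entry is 111 − 97 = 14.
Row 6: 9 + 14 + 16 + 28 + 32 + 2 = 101, so its missing entry is 111 − 101 = 10.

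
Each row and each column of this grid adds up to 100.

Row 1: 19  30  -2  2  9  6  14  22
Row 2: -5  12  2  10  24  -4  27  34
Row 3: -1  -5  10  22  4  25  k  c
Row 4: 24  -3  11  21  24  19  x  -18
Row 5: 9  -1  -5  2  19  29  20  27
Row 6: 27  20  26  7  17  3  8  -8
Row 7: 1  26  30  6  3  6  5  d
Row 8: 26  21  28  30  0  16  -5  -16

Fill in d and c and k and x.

The known cells in row 7 total 77, leaving 100 − 77 = 23 for the blank.
The known cells in column 8 total 64, leaving 100 − 64 = 36 for the blank.
The known cells in row 3 total 91, leaving 100 − 91 = 9 for the blank.
The known cells in row 4 total 78, leaving 100 − 78 = 22 for the blank.

d = 23, c = 36, k = 9, x = 22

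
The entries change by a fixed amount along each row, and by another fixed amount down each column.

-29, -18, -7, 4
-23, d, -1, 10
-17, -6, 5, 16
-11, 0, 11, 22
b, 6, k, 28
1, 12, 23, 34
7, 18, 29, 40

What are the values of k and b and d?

k = 17, b = -5, d = -12

Along each row the entries change by 11 per step; down each column they change by 6.
Row 5: from 6 at column 2, stepping by 11 to column 3 gives 17.
Row 5: from 6 at column 2, stepping by 11 to column 1 gives -5.
Row 2: from -23 at column 1, stepping by 11 to column 2 gives -12.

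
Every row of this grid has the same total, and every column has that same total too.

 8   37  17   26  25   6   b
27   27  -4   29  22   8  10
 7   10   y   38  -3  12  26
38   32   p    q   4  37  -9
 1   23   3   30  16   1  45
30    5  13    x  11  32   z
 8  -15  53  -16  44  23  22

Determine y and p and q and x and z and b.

y = 29, p = 8, q = 9, x = 3, z = 25, b = 0

Rows 2 and 5 both sum to 119, so that's the common total.
Row 1: 8 + 37 + 17 + 26 + 25 + 6 = 119, so its missing entry is 119 − 119 = 0.
Column 7: 0 + 10 + 26 − 9 + 45 + 22 = 94, so its missing entry is 119 − 94 = 25.
Row 3: 7 + 10 + 38 − 3 + 12 + 26 = 90, so its missing entry is 119 − 90 = 29.
Row 6: 30 + 5 + 13 + 11 + 32 + 25 = 116, so its missing entry is 119 − 116 = 3.
Column 4: 26 + 29 + 38 + 30 + 3 − 16 = 110, so its missing entry is 119 − 110 = 9.
Row 4: 38 + 32 + 9 + 4 + 37 − 9 = 111, so its missing entry is 119 − 111 = 8.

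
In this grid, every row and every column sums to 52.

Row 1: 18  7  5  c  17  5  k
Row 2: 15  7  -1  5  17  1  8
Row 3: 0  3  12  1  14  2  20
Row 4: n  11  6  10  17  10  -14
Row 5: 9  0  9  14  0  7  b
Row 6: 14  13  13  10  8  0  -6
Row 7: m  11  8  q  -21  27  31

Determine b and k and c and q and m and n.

b = 13, k = 0, c = 0, q = 12, m = -16, n = 12

Row 5 has 9 + 0 + 9 + 14 + 0 + 7 = 39; the blank must be 52 − 39 = 13.
Column 7 has 8 + 20 − 14 + 13 − 6 + 31 = 52; the blank must be 52 − 52 = 0.
Row 1 has 18 + 7 + 5 + 17 + 5 + 0 = 52; the blank must be 52 − 52 = 0.
Row 4 has 11 + 6 + 10 + 17 + 10 − 14 = 40; the blank must be 52 − 40 = 12.
Column 1 has 18 + 15 + 0 + 12 + 9 + 14 = 68; the blank must be 52 − 68 = -16.
Row 7 has -16 + 11 + 8 − 21 + 27 + 31 = 40; the blank must be 52 − 40 = 12.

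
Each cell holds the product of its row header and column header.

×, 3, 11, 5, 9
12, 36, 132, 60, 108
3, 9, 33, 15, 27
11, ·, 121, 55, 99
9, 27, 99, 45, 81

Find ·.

11 × 3 = 33.

33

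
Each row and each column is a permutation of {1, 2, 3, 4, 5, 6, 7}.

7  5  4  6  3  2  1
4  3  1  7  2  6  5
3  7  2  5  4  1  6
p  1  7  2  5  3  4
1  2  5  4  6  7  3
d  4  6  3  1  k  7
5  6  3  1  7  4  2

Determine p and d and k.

p = 6, d = 2, k = 5

At (row 6, col 6): column 6 already has {1, 2, 3, 4, 6, 7}, so the value is 5.
For row 6, column 1: row 6 already has {1, 3, 4, 5, 6, 7}; that leaves 2.
For row 4, column 1: row 4 already has {1, 2, 3, 4, 5, 7}; that leaves 6.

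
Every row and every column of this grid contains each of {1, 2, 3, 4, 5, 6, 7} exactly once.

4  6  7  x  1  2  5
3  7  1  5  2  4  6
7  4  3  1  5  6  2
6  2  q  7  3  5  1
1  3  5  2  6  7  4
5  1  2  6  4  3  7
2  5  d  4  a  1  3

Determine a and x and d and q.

At (row 1, col 4): row 1 already has {1, 2, 4, 5, 6, 7}, so the value is 3.
For row 7, column 5: column 5 already has {1, 2, 3, 4, 5, 6}; that leaves 7.
For row 7, column 3: row 7 already has {1, 2, 3, 4, 5, 7}; that leaves 6.
For row 4, column 3: row 4 already has {1, 2, 3, 5, 6, 7}; that leaves 4.

a = 7, x = 3, d = 6, q = 4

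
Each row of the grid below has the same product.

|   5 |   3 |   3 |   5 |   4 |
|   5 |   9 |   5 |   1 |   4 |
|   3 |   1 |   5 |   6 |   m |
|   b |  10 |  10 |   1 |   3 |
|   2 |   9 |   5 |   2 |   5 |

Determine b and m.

Rows 1 and 5 each multiply to 900, so every row has product 900.
Row 4: 10×10×1×3 = 300, so the missing entry is 900 ÷ 300 = 3.
Row 3: 3×1×5×6 = 90, so the missing entry is 900 ÷ 90 = 10.

b = 3, m = 10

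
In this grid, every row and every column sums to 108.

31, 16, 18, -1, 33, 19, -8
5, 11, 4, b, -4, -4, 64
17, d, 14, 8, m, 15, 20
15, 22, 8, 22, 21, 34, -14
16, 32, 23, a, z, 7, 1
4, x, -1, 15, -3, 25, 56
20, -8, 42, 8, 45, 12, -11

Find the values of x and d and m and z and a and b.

Row 6: 4 − 1 + 15 − 3 + 25 + 56 = 96, so its missing entry is 108 − 96 = 12.
Column 2: 16 + 11 + 22 + 32 + 12 − 8 = 85, so its missing entry is 108 − 85 = 23.
Row 3: 17 + 23 + 14 + 8 + 15 + 20 = 97, so its missing entry is 108 − 97 = 11.
Column 5: 33 − 4 + 11 + 21 − 3 + 45 = 103, so its missing entry is 108 − 103 = 5.
Row 5: 16 + 32 + 23 + 5 + 7 + 1 = 84, so its missing entry is 108 − 84 = 24.
Row 2: 5 + 11 + 4 − 4 − 4 + 64 = 76, so its missing entry is 108 − 76 = 32.

x = 12, d = 23, m = 11, z = 5, a = 24, b = 32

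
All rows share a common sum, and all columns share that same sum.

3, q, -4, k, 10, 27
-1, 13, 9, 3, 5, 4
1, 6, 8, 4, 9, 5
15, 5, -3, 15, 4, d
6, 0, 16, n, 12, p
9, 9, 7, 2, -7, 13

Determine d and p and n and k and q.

Rows 2 and 3 both sum to 33, so that's the common total.
Column 2: 13 + 6 + 5 + 0 + 9 = 33, so its missing entry is 33 − 33 = 0.
Row 1: 3 + 0 − 4 + 10 + 27 = 36, so its missing entry is 33 − 36 = -3.
Column 4: -3 + 3 + 4 + 15 + 2 = 21, so its missing entry is 33 − 21 = 12.
Row 5: 6 + 0 + 16 + 12 + 12 = 46, so its missing entry is 33 − 46 = -13.
Row 4: 15 + 5 − 3 + 15 + 4 = 36, so its missing entry is 33 − 36 = -3.

d = -3, p = -13, n = 12, k = -3, q = 0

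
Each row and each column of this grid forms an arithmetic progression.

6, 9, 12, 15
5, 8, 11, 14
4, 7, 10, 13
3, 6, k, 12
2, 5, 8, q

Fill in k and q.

k = 9, q = 11

Along each row the entries change by 3 per step; down each column they change by -1.
Row 4: from 3 at column 1, stepping by 3 to column 3 gives 9.
Row 5: from 2 at column 1, stepping by 3 to column 4 gives 11.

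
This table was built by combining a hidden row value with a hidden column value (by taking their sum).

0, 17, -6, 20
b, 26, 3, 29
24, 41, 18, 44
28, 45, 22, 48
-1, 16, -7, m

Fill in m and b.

The difference between any two rows is the same in every column — this is an addition table with the headers hidden.
Row 5 minus row 1 is 16 − 17 = -1, so its entry in column 4 is 20 + (-1) = 19.
Row 2 minus row 1 is 26 − 17 = 9, so its entry in column 1 is 0 + 9 = 9.

m = 19, b = 9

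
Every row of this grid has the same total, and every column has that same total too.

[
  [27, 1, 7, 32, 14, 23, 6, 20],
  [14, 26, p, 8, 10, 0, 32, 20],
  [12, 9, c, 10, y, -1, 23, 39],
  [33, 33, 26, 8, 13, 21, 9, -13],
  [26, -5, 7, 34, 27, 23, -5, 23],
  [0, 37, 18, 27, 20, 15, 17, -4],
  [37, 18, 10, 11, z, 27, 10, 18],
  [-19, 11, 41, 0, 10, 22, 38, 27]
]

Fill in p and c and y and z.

Rows 1 and 4 both sum to 130, so that's the common total.
Row 2: 14 + 26 + 8 + 10 + 0 + 32 + 20 = 110, so its missing entry is 130 − 110 = 20.
Row 7: 37 + 18 + 10 + 11 + 27 + 10 + 18 = 131, so its missing entry is 130 − 131 = -1.
Column 5: 14 + 10 + 13 + 27 + 20 − 1 + 10 = 93, so its missing entry is 130 − 93 = 37.
Row 3: 12 + 9 + 10 + 37 − 1 + 23 + 39 = 129, so its missing entry is 130 − 129 = 1.

p = 20, c = 1, y = 37, z = -1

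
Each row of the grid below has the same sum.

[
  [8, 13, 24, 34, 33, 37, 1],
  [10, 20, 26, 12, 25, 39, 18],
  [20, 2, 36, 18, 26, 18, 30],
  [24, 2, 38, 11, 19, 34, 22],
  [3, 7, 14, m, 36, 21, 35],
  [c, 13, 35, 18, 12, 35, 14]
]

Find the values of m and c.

Row 2 sums to 150 and so does row 4; that's the common total.
In row 5 the known cells total 116, leaving 150 − 116 = 34.
In row 6 the known cells total 127, leaving 150 − 127 = 23.

m = 34, c = 23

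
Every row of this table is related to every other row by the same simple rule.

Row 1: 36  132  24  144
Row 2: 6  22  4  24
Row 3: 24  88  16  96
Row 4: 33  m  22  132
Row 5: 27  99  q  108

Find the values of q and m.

q = 18, m = 121

Each row is a constant multiple of every other row — this is a multiplication table with the headers hidden.
Row 5 is 27/36 = 3/4 times row 1, so its entry in column 3 is 24 × 3/4 = 18.
Row 4 is 33/36 = 11/12 times row 1, so its entry in column 2 is 132 × 11/12 = 121.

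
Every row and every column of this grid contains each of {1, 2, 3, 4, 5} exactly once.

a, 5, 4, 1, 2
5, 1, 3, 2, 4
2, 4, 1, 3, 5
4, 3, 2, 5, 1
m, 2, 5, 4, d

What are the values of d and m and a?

d = 3, m = 1, a = 3

For row 5, column 5: column 5 already has {1, 2, 4, 5}; that leaves 3.
Cell (5,1): row 5 already has {2, 3, 4, 5} → 1.
Cell (1,1): row 1 already has {1, 2, 4, 5} → 3.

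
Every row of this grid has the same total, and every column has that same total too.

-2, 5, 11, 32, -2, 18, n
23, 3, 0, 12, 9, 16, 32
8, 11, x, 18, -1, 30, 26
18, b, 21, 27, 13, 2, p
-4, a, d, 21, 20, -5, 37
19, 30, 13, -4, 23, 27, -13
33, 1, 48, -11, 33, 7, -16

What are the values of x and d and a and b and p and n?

x = 3, d = -1, a = 27, b = 18, p = -4, n = 33

Rows 2 and 6 both sum to 95, so that's the common total.
Row 3 has 8 + 11 + 18 − 1 + 30 + 26 = 92; the blank must be 95 − 92 = 3.
Column 3 has 11 + 0 + 3 + 21 + 13 + 48 = 96; the blank must be 95 − 96 = -1.
Row 1 has -2 + 5 + 11 + 32 − 2 + 18 = 62; the blank must be 95 − 62 = 33.
Column 7 has 33 + 32 + 26 + 37 − 13 − 16 = 99; the blank must be 95 − 99 = -4.
Row 4 has 18 + 21 + 27 + 13 + 2 − 4 = 77; the blank must be 95 − 77 = 18.
Row 5 has -4 − 1 + 21 + 20 − 5 + 37 = 68; the blank must be 95 − 68 = 27.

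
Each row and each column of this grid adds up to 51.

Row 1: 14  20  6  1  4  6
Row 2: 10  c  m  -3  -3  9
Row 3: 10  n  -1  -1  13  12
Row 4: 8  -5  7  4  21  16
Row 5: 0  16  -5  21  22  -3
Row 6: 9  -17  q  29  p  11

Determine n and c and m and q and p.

The known cells in row 3 total 33, leaving 51 − 33 = 18 for the blank.
The known cells in column 5 total 57, leaving 51 − 57 = -6 for the blank.
The known cells in column 2 total 32, leaving 51 − 32 = 19 for the blank.
The known cells in row 2 total 32, leaving 51 − 32 = 19 for the blank.
The known cells in row 6 total 26, leaving 51 − 26 = 25 for the blank.

n = 18, c = 19, m = 19, q = 25, p = -6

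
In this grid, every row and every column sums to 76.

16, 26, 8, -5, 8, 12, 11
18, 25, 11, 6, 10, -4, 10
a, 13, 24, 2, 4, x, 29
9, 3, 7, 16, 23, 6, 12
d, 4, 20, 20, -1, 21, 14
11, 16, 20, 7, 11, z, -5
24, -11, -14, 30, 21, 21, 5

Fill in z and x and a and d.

Row 5: 4 + 20 + 20 − 1 + 21 + 14 = 78, so its missing entry is 76 − 78 = -2.
Column 1: 16 + 18 + 9 − 2 + 11 + 24 = 76, so its missing entry is 76 − 76 = 0.
Row 6: 11 + 16 + 20 + 7 + 11 − 5 = 60, so its missing entry is 76 − 60 = 16.
Row 3: 0 + 13 + 24 + 2 + 4 + 29 = 72, so its missing entry is 76 − 72 = 4.

z = 16, x = 4, a = 0, d = -2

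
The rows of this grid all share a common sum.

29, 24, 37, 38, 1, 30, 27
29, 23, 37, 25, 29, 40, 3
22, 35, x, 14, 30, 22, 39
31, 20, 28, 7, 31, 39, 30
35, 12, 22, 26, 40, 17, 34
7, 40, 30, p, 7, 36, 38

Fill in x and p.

x = 24, p = 28

Rows 2 and 5 both add up to 186, so every row sums to 186.
Row 3: 22 + 35 + 14 + 30 + 22 + 39 = 162, so the missing entry is 186 − 162 = 24.
Row 6: 7 + 40 + 30 + 7 + 36 + 38 = 158, so the missing entry is 186 − 158 = 28.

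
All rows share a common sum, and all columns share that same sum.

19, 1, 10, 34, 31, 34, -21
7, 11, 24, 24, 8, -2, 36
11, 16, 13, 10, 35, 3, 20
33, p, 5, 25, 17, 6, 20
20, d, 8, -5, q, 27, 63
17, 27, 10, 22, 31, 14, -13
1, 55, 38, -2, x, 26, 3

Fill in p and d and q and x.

p = 2, d = -4, q = -1, x = -13

Rows 1 and 2 both sum to 108, so that's the common total.
Row 4: 33 + 5 + 25 + 17 + 6 + 20 = 106, so its missing entry is 108 − 106 = 2.
Column 2: 1 + 11 + 16 + 2 + 27 + 55 = 112, so its missing entry is 108 − 112 = -4.
Row 7: 1 + 55 + 38 − 2 + 26 + 3 = 121, so its missing entry is 108 − 121 = -13.
Row 5: 20 − 4 + 8 − 5 + 27 + 63 = 109, so its missing entry is 108 − 109 = -1.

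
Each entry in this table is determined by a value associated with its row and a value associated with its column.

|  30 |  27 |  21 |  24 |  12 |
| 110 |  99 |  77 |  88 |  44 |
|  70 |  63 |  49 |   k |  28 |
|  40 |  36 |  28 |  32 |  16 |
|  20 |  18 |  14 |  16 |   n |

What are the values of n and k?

Each row is a constant multiple of every other row — this is a multiplication table with the headers hidden.
Row 5 is 14/21 = 2/3 times row 1, so its entry in column 5 is 12 × 2/3 = 8.
Row 3 is 49/21 = 7/3 times row 1, so its entry in column 4 is 24 × 7/3 = 56.

n = 8, k = 56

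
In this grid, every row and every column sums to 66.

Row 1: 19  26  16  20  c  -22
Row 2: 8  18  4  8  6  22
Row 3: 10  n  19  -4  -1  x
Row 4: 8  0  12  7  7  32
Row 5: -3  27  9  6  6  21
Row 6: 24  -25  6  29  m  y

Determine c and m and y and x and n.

Row 1: 19 + 26 + 16 + 20 − 22 = 59, so its missing entry is 66 − 59 = 7.
Column 2: 26 + 18 + 0 + 27 − 25 = 46, so its missing entry is 66 − 46 = 20.
Column 5: 7 + 6 − 1 + 7 + 6 = 25, so its missing entry is 66 − 25 = 41.
Row 6: 24 − 25 + 6 + 29 + 41 = 75, so its missing entry is 66 − 75 = -9.
Row 3: 10 + 20 + 19 − 4 − 1 = 44, so its missing entry is 66 − 44 = 22.

c = 7, m = 41, y = -9, x = 22, n = 20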